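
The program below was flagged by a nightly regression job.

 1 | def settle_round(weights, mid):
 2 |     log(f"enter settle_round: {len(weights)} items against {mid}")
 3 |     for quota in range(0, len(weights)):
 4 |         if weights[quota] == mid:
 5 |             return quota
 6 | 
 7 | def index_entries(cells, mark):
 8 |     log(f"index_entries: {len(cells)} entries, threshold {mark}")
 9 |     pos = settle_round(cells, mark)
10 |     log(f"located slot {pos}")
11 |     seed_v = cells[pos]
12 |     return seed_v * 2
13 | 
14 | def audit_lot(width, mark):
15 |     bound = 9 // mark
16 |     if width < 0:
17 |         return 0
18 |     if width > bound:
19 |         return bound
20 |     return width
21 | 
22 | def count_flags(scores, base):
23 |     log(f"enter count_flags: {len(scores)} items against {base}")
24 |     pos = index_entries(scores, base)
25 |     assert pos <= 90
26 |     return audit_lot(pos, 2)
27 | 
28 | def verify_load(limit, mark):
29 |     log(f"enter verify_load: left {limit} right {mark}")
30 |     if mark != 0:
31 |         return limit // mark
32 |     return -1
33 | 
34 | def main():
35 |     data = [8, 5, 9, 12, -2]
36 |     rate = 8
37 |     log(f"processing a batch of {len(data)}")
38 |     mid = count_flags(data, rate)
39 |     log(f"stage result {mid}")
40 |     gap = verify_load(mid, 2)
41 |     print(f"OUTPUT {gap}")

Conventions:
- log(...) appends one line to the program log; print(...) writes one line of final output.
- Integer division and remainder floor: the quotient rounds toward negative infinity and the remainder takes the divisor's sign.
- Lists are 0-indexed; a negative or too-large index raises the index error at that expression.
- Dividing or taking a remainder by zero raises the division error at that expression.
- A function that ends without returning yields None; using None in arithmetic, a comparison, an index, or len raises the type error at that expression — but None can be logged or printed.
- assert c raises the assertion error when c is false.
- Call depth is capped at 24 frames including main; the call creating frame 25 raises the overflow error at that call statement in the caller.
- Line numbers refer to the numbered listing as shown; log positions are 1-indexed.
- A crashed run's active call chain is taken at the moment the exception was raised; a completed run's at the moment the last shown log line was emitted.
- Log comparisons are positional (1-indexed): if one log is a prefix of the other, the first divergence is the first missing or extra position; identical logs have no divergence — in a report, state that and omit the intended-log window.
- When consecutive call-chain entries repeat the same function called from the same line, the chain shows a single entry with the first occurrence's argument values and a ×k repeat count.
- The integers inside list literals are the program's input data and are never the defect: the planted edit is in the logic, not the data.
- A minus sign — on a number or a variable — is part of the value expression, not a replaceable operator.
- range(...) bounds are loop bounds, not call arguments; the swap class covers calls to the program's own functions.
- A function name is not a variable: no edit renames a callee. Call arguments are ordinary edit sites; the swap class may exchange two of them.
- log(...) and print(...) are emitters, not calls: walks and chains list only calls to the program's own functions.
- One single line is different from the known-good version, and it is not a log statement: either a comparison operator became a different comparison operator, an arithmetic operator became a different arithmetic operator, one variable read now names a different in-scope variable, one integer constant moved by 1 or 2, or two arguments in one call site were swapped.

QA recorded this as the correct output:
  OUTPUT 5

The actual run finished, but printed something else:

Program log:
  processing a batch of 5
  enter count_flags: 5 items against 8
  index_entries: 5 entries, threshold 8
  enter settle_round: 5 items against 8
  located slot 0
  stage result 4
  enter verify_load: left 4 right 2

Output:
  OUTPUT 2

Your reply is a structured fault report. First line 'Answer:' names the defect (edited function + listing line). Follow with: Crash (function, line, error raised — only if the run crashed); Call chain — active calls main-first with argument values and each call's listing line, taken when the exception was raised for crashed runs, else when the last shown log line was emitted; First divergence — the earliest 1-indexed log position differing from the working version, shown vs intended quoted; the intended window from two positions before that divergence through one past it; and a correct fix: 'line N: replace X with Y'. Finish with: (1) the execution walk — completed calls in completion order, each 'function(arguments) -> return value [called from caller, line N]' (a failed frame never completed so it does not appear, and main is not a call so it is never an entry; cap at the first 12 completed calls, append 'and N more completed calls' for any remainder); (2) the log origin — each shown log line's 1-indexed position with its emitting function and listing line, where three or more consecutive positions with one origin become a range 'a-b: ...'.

Answer: the defect is in audit_lot at line 15.
The tell: The log first diverges at position 6: the faulty run prints 'stage result 4' where the working version prints 'stage result 11'.
Call chain: main -> verify_load(4, 2) (called at line 40).
First divergence: position 6 — the shown line 'stage result 4' should read 'stage result 11'.
Intended log window:
  4: enter settle_round: 5 items against 8
  5: located slot 0
  6: stage result 11
  7: enter verify_load: left 11 right 2
Execution walk:
  settle_round([8, 5, 9, 12, -2], 8) -> 0  [called from index_entries, line 9]
  index_entries([8, 5, 9, 12, -2], 8) -> 16  [called from count_flags, line 24]
  audit_lot(16, 2) -> 4  [called from count_flags, line 26]
  count_flags([8, 5, 9, 12, -2], 8) -> 4  [called from main, line 38]
  verify_load(4, 2) -> 2  [called from main, line 40]
Log line origins:
  1: emitted by main (line 37)
  2: emitted by count_flags (line 23)
  3: emitted by index_entries (line 8)
  4: emitted by settle_round (line 2)
  5: emitted by index_entries (line 10)
  6: emitted by main (line 39)
  7: emitted by verify_load (line 29)
A correct fix: line 15: replace `//` with `+`.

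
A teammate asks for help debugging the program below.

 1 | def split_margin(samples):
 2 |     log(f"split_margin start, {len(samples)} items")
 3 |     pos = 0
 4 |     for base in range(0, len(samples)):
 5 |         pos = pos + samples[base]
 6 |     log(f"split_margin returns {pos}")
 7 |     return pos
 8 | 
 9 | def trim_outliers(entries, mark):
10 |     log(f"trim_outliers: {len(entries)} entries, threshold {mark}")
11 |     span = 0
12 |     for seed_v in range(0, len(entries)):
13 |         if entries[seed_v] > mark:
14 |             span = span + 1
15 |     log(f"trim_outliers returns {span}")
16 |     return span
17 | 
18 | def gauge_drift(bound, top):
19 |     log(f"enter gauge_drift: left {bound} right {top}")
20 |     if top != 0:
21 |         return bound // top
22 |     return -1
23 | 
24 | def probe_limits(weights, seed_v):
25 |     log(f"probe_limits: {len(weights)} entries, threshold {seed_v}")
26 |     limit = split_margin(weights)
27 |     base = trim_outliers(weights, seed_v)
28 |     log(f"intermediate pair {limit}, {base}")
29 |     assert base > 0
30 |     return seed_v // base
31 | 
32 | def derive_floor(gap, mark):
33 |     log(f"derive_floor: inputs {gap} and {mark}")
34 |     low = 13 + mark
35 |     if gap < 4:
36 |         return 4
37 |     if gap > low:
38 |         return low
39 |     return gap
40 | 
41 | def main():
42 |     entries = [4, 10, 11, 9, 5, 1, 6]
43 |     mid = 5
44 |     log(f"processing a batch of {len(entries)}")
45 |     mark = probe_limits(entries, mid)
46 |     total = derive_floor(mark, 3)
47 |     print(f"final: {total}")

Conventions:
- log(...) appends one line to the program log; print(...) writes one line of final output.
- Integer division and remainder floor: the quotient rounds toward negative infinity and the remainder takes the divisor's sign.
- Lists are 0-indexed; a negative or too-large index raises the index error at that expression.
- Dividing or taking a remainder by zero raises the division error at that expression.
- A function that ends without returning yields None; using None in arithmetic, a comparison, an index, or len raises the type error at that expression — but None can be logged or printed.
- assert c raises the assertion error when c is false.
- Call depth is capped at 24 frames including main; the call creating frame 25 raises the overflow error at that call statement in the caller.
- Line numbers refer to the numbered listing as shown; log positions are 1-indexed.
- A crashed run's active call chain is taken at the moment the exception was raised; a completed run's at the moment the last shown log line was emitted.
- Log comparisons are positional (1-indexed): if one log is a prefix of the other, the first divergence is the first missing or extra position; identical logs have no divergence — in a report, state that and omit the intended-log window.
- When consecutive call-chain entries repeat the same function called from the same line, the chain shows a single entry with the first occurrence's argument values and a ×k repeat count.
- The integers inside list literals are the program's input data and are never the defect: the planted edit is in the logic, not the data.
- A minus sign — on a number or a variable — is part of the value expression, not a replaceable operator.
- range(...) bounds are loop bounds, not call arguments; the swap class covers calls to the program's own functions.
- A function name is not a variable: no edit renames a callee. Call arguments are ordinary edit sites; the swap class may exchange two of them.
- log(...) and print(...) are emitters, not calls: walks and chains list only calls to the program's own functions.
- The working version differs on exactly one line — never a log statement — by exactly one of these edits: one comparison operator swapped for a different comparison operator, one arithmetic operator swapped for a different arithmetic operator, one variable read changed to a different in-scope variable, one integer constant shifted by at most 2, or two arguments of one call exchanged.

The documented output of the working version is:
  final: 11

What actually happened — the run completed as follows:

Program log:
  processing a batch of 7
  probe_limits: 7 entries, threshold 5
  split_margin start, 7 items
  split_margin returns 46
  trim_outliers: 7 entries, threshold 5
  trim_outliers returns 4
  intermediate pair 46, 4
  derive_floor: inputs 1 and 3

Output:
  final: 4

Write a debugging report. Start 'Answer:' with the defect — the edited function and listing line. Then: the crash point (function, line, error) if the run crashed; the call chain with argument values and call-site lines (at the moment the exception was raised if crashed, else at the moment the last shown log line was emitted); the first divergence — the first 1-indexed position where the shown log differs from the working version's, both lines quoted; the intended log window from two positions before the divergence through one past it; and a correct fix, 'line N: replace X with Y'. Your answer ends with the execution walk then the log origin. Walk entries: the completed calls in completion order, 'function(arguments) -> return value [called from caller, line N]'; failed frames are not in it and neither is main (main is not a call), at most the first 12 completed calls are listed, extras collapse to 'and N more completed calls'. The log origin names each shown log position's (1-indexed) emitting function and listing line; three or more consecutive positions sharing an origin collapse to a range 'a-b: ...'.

Answer: the defect is in probe_limits at line 30.
The tell: The log first diverges at position 8: the faulty run prints 'derive_floor: inputs 1 and 3' where the working version prints 'derive_floor: inputs 11 and 3'.
Call chain: main -> derive_floor(1, 3) (called at line 46).
First divergence: position 8 — shown 'derive_floor: inputs 1 and 3', intended 'derive_floor: inputs 11 and 3'.
Intended log window:
  6: trim_outliers returns 4
  7: intermediate pair 46, 4
  8: derive_floor: inputs 11 and 3
Execution walk:
  split_margin([4, 10, 11, 9, 5, 1, 6]) -> 46  [called from probe_limits, line 26]
  trim_outliers([4, 10, 11, 9, 5, 1, 6], 5) -> 4  [called from probe_limits, line 27]
  probe_limits([4, 10, 11, 9, 5, 1, 6], 5) -> 1  [called from main, line 45]
  derive_floor(1, 3) -> 4  [called from main, line 46]
Origin of each log line:
  1: emitted by main (line 44)
  2: emitted by probe_limits (line 25)
  3: emitted by split_margin (line 2)
  4: emitted by split_margin (line 6)
  5: emitted by trim_outliers (line 10)
  6: emitted by trim_outliers (line 15)
  7: emitted by probe_limits (line 28)
  8: emitted by derive_floor (line 33)
A correct fix: line 30: replace `seed_v` with `limit`.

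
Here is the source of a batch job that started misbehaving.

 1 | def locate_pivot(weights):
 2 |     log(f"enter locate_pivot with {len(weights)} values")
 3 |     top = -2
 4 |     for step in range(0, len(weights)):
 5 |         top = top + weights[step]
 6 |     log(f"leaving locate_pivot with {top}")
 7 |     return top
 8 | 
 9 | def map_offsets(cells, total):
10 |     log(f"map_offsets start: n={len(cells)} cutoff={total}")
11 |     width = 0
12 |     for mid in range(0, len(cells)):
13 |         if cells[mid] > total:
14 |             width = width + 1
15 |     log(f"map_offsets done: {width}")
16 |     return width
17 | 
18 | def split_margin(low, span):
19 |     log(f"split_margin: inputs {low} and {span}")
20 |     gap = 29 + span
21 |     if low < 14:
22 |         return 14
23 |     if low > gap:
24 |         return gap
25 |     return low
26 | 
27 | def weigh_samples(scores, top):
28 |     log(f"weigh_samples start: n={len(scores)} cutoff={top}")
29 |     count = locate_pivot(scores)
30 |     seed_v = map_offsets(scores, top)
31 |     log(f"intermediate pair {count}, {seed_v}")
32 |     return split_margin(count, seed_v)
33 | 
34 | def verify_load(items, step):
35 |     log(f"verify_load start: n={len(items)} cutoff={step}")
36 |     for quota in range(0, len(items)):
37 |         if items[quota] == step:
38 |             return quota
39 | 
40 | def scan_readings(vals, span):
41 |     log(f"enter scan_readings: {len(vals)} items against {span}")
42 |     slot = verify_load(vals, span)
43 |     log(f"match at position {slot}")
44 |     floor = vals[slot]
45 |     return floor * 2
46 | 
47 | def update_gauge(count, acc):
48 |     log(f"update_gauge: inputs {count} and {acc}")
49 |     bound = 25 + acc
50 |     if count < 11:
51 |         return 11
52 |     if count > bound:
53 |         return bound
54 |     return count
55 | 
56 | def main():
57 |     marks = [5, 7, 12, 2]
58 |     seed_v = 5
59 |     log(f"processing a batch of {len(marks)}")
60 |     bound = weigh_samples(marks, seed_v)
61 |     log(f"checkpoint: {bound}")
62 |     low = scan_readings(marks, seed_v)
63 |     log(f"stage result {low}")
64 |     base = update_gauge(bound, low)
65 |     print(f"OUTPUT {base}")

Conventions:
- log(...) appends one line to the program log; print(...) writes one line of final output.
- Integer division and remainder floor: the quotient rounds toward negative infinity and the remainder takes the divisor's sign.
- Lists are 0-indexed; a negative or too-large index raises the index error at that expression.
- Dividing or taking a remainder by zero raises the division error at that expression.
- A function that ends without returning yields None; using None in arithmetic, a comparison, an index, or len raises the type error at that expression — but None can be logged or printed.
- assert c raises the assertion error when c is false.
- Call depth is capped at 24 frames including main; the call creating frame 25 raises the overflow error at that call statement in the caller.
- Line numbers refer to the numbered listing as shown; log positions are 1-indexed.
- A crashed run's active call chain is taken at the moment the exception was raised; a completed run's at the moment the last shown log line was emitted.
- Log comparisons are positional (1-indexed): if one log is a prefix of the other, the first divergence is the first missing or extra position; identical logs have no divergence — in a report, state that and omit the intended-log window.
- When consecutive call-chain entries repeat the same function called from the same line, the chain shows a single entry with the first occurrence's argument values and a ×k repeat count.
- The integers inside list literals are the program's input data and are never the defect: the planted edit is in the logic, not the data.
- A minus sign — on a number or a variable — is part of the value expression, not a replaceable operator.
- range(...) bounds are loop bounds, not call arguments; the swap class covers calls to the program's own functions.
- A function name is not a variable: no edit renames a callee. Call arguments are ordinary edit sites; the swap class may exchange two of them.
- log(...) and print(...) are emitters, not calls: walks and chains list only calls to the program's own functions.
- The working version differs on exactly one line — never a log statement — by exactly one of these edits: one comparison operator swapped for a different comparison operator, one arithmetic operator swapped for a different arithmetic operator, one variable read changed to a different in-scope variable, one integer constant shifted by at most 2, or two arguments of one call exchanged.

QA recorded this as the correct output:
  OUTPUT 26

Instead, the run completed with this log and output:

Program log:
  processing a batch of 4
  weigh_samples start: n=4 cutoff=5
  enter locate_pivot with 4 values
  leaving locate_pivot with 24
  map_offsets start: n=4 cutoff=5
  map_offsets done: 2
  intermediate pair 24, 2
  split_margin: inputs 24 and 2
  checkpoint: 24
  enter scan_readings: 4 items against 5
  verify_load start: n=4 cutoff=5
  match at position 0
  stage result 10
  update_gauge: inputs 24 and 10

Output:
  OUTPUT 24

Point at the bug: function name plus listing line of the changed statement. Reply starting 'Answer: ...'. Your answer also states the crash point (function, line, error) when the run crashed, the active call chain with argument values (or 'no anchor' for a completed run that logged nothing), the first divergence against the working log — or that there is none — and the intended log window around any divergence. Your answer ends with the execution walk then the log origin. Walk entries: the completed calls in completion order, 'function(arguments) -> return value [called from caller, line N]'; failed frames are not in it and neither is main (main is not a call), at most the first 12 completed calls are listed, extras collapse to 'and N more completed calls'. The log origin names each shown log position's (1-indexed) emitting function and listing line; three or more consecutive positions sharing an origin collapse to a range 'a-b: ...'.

Answer: the defect is in locate_pivot at line 3.
Key fact: Position 4 is the first bad log line: 'leaving locate_pivot with 24' should read 'leaving locate_pivot with 26'.
Call chain: main -> update_gauge(24, 10) (called at line 64).
First divergence: position 4 — the shown line 'leaving locate_pivot with 24' should read 'leaving locate_pivot with 26'.
Intended log window:
  2: weigh_samples start: n=4 cutoff=5
  3: enter locate_pivot with 4 values
  4: leaving locate_pivot with 26
  5: map_offsets start: n=4 cutoff=5
Execution walk:
  locate_pivot([5, 7, 12, 2]) -> 24  [called from weigh_samples, line 29]
  map_offsets([5, 7, 12, 2], 5) -> 2  [called from weigh_samples, line 30]
  split_margin(24, 2) -> 24  [called from weigh_samples, line 32]
  weigh_samples([5, 7, 12, 2], 5) -> 24  [called from main, line 60]
  verify_load([5, 7, 12, 2], 5) -> 0  [called from scan_readings, line 42]
  scan_readings([5, 7, 12, 2], 5) -> 10  [called from main, line 62]
  update_gauge(24, 10) -> 24  [called from main, line 64]
Log line origins:
  1: logged in main at line 59
  2: logged in weigh_samples at line 28
  3: logged in locate_pivot at line 2
  4: logged in locate_pivot at line 6
  5: logged in map_offsets at line 10
  6: logged in map_offsets at line 15
  7: logged in weigh_samples at line 31
  8: logged in split_margin at line 19
  9: logged in main at line 61
  10: logged in scan_readings at line 41
  11: logged in verify_load at line 35
  12: logged in scan_readings at line 43
  13: logged in main at line 63
  14: logged in update_gauge at line 48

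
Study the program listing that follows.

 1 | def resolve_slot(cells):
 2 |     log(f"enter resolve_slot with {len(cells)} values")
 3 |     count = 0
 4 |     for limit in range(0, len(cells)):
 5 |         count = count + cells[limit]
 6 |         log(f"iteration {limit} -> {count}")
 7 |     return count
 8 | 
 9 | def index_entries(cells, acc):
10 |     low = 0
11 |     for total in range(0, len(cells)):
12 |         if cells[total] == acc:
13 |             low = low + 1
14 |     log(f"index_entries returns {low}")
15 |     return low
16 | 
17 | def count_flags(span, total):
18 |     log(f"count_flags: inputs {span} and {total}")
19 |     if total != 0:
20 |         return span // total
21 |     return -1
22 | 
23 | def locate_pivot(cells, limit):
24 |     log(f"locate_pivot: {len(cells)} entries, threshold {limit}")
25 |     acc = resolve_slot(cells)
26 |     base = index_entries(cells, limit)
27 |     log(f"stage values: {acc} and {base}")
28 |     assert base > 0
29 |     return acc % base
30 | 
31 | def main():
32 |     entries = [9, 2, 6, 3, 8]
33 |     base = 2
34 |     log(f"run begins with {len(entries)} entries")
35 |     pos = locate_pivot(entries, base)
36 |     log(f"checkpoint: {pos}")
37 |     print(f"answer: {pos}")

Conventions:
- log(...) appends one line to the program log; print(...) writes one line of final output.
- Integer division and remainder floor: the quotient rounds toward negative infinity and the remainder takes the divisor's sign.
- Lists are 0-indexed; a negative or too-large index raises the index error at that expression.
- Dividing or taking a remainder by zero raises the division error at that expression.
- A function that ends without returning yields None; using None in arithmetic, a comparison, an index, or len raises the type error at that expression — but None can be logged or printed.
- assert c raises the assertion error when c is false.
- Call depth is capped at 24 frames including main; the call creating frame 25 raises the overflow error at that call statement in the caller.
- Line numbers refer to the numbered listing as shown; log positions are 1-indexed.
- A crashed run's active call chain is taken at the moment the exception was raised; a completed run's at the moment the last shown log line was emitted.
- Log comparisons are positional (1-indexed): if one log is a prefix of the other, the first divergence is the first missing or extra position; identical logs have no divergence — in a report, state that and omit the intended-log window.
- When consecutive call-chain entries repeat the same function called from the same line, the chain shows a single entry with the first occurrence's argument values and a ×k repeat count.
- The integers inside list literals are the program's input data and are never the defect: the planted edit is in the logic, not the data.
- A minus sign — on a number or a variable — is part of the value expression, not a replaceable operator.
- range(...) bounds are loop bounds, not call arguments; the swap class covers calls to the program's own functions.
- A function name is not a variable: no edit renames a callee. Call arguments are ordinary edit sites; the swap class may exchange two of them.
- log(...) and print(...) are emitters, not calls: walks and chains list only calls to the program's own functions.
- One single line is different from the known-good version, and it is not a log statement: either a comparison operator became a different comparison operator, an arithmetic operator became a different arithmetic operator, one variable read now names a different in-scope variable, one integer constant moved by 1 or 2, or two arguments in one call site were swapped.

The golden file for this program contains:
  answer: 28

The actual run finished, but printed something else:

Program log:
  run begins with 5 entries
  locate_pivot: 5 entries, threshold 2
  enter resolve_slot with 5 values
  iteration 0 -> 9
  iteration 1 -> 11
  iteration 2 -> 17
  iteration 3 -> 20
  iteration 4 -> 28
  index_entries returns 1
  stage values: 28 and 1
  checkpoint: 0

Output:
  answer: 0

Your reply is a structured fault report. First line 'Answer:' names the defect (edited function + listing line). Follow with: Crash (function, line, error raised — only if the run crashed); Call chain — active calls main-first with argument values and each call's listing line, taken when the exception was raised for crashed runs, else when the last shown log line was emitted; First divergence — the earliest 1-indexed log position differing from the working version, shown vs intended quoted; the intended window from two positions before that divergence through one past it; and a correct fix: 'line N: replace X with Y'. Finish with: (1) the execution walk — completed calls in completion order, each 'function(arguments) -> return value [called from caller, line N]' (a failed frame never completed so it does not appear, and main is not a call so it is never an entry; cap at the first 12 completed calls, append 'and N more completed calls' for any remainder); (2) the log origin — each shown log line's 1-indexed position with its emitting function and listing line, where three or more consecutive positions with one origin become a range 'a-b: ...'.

Answer: the defect is in locate_pivot at line 29.
Key observation: The earliest visible damage is log position 11 — 'checkpoint: 0' rather than the intended 'checkpoint: 28'.
Call chain: main.
First divergence: at position 11 the run shows 'checkpoint: 0' where the working version logs 'checkpoint: 28'.
Intended log window:
  9: index_entries returns 1
  10: stage values: 28 and 1
  11: checkpoint: 28
Execution walk:
  resolve_slot([9, 2, 6, 3, 8]) -> 28  [called from locate_pivot, line 25]
  index_entries([9, 2, 6, 3, 8], 2) -> 1  [called from locate_pivot, line 26]
  locate_pivot([9, 2, 6, 3, 8], 2) -> 0  [called from main, line 35]
Origin of each log line:
  1: from main, line 34
  2: from locate_pivot, line 24
  3: from resolve_slot, line 2
  4-8: from resolve_slot, line 6
  9: from index_entries, line 14
  10: from locate_pivot, line 27
  11: from main, line 36
A correct fix: line 29: replace `%` with `//`.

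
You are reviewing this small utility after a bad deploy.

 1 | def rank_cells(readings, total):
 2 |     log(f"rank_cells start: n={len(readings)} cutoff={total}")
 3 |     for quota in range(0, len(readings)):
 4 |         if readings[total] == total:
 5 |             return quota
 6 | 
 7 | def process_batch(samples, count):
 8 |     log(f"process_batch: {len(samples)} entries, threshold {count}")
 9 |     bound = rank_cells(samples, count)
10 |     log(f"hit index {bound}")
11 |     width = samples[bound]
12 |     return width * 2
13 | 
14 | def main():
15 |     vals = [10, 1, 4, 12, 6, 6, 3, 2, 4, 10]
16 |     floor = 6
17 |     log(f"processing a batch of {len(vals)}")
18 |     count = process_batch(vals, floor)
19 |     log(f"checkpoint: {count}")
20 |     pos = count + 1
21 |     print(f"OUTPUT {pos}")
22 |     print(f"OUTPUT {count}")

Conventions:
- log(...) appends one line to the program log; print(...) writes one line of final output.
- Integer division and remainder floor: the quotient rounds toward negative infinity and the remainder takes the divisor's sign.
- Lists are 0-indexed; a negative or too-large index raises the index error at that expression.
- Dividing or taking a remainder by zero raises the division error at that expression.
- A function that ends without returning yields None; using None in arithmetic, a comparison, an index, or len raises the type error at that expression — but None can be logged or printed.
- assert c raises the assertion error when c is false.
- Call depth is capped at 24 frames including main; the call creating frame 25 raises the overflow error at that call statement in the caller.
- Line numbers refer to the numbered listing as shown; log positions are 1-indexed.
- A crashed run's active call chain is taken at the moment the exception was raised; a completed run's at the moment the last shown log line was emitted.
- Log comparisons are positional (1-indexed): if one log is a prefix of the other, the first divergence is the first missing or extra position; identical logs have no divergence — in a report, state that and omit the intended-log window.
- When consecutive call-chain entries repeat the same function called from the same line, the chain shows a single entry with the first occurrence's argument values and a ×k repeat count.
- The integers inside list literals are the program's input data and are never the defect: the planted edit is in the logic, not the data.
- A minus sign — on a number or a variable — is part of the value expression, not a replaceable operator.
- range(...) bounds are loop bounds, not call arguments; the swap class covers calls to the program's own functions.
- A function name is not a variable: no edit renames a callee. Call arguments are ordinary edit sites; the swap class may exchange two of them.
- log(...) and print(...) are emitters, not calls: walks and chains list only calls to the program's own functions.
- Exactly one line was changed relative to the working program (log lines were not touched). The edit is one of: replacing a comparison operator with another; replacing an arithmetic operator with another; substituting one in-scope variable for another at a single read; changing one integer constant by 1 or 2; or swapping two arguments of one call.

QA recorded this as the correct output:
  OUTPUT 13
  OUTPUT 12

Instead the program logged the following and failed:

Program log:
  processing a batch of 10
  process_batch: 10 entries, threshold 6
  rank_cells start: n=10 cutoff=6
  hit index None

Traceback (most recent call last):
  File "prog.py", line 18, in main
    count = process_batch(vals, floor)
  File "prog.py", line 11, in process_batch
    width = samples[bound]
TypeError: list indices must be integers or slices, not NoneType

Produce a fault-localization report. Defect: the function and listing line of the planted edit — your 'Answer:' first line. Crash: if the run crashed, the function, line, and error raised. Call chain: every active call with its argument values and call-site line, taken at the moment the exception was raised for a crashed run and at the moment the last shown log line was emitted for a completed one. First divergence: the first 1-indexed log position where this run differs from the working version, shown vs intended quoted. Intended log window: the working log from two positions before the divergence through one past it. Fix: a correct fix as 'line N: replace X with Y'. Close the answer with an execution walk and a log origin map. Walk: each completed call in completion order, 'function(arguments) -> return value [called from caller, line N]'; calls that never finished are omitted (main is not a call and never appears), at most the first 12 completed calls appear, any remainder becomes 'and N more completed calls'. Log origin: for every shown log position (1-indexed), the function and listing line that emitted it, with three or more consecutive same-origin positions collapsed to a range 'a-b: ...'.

Answer: the defect is in rank_cells at line 4.
Core observation: Everything matches until log position 4, which reads 'hit index None' in place of 'hit index 4'.
Crash: process_batch, line 11, TypeError.
Call chain: main -> process_batch([10, 1, 4, 12, 6, 6, 3, 2, 4, 10], 6) (called at line 18).
First divergence: position 4 — shown 'hit index None', intended 'hit index 4'.
Intended log window:
  2: process_batch: 10 entries, threshold 6
  3: rank_cells start: n=10 cutoff=6
  4: hit index 4
  5: checkpoint: 12
Execution walk:
  rank_cells([10, 1, 4, 12, 6, 6, 3, 2, 4, 10], 6) -> None  [called from process_batch, line 9]
Log origins:
  1: from main, line 17
  2: from process_batch, line 8
  3: from rank_cells, line 2
  4: from process_batch, line 10
A correct fix: line 4: replace `readings[total]` with `readings[quota]`.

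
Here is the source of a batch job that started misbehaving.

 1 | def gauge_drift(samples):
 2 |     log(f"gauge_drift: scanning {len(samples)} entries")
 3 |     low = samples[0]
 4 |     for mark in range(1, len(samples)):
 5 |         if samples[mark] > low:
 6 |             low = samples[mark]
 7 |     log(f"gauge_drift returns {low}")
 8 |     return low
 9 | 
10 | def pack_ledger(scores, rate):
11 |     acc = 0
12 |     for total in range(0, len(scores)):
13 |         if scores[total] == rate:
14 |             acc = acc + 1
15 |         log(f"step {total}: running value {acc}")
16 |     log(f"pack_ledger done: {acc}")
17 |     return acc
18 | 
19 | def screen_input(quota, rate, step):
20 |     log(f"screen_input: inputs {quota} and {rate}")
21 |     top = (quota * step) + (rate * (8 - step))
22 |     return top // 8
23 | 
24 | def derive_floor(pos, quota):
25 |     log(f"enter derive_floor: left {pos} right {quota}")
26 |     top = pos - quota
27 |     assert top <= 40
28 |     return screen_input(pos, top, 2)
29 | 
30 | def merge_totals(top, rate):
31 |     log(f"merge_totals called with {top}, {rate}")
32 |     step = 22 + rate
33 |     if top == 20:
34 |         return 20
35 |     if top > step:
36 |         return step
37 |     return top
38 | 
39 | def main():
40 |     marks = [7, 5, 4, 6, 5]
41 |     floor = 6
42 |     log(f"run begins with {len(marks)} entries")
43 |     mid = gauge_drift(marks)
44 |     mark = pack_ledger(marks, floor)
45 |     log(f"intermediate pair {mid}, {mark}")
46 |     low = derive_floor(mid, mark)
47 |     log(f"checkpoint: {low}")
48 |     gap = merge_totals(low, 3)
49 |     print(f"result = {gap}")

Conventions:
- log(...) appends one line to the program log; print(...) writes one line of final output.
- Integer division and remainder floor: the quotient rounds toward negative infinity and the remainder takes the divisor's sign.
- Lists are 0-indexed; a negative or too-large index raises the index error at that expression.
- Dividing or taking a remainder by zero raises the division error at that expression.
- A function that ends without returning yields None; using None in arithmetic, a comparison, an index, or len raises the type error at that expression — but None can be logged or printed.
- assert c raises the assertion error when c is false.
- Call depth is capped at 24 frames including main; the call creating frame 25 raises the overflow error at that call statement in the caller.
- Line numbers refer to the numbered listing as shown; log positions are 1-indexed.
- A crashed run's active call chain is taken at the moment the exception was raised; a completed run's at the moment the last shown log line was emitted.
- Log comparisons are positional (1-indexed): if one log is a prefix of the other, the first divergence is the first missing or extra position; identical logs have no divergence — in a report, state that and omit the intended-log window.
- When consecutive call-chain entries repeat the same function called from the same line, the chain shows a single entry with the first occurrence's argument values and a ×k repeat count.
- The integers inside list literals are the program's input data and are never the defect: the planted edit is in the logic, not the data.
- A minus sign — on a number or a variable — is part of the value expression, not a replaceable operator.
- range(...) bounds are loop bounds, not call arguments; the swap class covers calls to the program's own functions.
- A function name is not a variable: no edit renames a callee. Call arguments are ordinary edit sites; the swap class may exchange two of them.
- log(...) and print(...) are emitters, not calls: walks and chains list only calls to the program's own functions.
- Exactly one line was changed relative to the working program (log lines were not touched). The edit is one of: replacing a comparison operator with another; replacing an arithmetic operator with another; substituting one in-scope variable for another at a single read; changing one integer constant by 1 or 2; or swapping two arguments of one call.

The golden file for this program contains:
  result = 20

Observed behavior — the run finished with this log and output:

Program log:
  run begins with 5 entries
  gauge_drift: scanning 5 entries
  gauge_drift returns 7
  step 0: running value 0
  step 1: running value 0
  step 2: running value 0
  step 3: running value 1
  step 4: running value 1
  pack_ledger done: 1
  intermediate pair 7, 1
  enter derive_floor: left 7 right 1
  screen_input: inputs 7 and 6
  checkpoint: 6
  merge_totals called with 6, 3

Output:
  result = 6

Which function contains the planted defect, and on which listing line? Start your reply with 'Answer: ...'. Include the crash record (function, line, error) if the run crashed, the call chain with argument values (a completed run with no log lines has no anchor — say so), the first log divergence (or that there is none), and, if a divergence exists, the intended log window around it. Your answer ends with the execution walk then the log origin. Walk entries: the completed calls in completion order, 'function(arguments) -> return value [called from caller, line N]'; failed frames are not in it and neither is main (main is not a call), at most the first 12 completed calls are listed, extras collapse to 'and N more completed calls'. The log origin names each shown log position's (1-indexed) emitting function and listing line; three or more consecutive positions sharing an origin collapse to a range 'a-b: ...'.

Answer: the defect is in merge_totals at line 33.
Key fact: Nothing in the log betrays the bug — only the output does.
Call chain: main -> merge_totals(6, 3) (called at line 48).
First divergence: none — the logs agree in full.
Execution walk:
  gauge_drift([7, 5, 4, 6, 5]) -> 7  [called from main, line 43]
  pack_ledger([7, 5, 4, 6, 5], 6) -> 1  [called from main, line 44]
  screen_input(7, 6, 2) -> 6  [called from derive_floor, line 28]
  derive_floor(7, 1) -> 6  [called from main, line 46]
  merge_totals(6, 3) -> 6  [called from main, line 48]
Origin of each log line:
  1: from main, line 42
  2: from gauge_drift, line 2
  3: from gauge_drift, line 7
  4-8: from pack_ledger, line 15
  9: from pack_ledger, line 16
  10: from main, line 45
  11: from derive_floor, line 25
  12: from screen_input, line 20
  13: from main, line 47
  14: from merge_totals, line 31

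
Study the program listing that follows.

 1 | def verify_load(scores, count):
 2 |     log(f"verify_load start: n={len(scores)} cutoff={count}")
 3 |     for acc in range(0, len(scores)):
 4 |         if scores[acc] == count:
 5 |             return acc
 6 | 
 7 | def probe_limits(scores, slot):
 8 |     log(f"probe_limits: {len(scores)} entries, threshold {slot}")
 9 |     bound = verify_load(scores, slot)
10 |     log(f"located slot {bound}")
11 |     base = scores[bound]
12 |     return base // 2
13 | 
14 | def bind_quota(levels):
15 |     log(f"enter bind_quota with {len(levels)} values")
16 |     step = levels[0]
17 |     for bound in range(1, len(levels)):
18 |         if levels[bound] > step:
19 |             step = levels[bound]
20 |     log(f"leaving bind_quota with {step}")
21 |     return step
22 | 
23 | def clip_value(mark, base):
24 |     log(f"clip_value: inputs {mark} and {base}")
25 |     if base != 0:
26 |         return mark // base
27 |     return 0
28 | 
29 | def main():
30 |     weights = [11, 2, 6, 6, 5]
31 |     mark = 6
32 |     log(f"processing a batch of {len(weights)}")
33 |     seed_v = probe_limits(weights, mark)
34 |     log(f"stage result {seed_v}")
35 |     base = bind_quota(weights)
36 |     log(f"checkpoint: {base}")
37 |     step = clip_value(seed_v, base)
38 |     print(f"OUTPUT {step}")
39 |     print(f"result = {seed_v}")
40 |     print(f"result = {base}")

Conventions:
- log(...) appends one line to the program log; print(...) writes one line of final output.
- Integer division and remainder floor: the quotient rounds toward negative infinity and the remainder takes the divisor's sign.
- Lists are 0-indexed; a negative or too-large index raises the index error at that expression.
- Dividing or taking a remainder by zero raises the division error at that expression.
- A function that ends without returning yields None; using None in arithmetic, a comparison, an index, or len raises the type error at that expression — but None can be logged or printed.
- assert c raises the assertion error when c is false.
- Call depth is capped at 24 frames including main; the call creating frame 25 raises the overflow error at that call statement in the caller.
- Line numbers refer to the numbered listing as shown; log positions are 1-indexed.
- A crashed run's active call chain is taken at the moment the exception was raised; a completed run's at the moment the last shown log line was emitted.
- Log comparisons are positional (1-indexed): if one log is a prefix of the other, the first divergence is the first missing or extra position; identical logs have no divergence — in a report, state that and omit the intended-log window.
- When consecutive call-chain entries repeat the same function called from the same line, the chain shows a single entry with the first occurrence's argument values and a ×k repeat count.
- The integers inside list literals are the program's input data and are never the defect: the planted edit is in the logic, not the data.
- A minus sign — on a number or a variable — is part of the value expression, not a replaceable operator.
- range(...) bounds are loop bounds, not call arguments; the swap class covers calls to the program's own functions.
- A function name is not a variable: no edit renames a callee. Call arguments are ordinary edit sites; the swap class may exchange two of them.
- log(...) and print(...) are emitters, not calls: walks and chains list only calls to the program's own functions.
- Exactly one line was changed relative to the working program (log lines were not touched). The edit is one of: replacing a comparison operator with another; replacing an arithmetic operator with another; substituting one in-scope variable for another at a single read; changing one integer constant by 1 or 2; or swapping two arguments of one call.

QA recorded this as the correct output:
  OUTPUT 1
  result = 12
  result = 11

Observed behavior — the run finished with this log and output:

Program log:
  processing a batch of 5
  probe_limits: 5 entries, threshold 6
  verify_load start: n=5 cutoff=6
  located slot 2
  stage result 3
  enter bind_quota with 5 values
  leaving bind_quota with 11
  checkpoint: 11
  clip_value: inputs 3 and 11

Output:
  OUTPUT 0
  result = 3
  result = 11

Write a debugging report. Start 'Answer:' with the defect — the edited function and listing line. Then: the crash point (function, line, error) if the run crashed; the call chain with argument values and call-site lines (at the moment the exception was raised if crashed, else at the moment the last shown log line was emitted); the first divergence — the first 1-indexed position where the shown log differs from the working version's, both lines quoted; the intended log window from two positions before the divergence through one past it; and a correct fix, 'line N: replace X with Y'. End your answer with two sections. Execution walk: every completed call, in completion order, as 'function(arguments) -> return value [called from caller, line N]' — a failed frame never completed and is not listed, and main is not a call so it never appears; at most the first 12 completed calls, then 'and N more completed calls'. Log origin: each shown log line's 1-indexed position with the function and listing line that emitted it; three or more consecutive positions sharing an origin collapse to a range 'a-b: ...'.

Answer: the defect is in probe_limits at line 12.
Key fact: The earliest visible damage is log position 5 — 'stage result 3' rather than the intended 'stage result 12'.
Call chain: main -> clip_value(3, 11) (called at line 37).
First divergence: position 5; shown 'stage result 3' vs intended 'stage result 12'.
Intended log window:
  3: verify_load start: n=5 cutoff=6
  4: located slot 2
  5: stage result 12
  6: enter bind_quota with 5 values
Execution walk:
  verify_load([11, 2, 6, 6, 5], 6) -> 2  [called from probe_limits, line 9]
  probe_limits([11, 2, 6, 6, 5], 6) -> 3  [called from main, line 33]
  bind_quota([11, 2, 6, 6, 5]) -> 11  [called from main, line 35]
  clip_value(3, 11) -> 0  [called from main, line 37]
Log line origins:
  1: emitted by main (line 32)
  2: emitted by probe_limits (line 8)
  3: emitted by verify_load (line 2)
  4: emitted by probe_limits (line 10)
  5: emitted by main (line 34)
  6: emitted by bind_quota (line 15)
  7: emitted by bind_quota (line 20)
  8: emitted by main (line 36)
  9: emitted by clip_value (line 24)
A correct fix: line 12: replace `//` with `*`.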